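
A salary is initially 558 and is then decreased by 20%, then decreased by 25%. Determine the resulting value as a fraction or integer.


Start: 558
Step 1: decrease by 20% => multiply by 80/100
  558 * 80/100 = 2232/5
Step 2: decrease by 25% => multiply by 75/100
  2232/5 * 75/100 = 1674/5
Final value = 1674/5

1674/5


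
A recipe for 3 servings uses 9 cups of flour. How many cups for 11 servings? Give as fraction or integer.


Original: 9 cups for 3 servings
Target servings = 11
Scaling factor = 11/3
New amount = 9 * 11/3
= 99/3
= 33 cups

33


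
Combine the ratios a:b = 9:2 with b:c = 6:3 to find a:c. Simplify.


Given a:b = 9:2 and b:c = 6:3
Make b consistent. Multiply first ratio by 6: a:b = 54:12
Multiply second ratio by 2: b:c = 12:6
Now b = 12 in both, so a:b:c = 54:12:6
Therefore a:c = 54:6
Simplify by GCD: a:c = 9:1

9:1


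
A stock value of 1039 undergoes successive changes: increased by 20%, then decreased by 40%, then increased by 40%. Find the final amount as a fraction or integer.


Start: 1039
Step 1: increase by 20% => multiply by 120/100
  1039 * 120/100 = 6234/5
Step 2: decrease by 40% => multiply by 60/100
  6234/5 * 60/100 = 18702/25
Step 3: increase by 40% => multiply by 140/100
  18702/25 * 140/100 = 130914/125
Final value = 130914/125

130914/125


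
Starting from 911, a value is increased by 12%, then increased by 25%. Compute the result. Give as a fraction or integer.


Start: 911
Step 1: increase by 12% => multiply by 112/100
  911 * 112/100 = 25508/25
Step 2: increase by 25% => multiply by 125/100
  25508/25 * 125/100 = 6377/5
Final value = 6377/5

6377/5


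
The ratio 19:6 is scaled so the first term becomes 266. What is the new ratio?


Original ratio: 19:6
First term target: 266
Scale factor = 266 / 19 = 14
Multiply second term: 6 * 14 = 84
Equivalent ratio = 266:84

266:84


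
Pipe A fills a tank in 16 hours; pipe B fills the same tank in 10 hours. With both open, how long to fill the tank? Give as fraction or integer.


Rate of A = 1/16 job per hour
Rate of B = 1/10 job per hour
Combined rate = 1/16 + 1/10
Find common denominator: (10 + 16)/(16*10) = 26/160
Combined rate = 13/80 job per hour
Time together = 1 / (13/80) = 80/13 hours

80/13


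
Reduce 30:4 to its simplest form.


Find GCD(30, 4)
GCD = 2
Divide both by 2: 30/2 = 15, 4/2 = 2
Simplified ratio = 15:2

15:2


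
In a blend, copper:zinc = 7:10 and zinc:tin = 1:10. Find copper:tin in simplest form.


Given a:b = 7:10 and b:c = 1:10
Make b consistent. Multiply first ratio by 1: a:b = 7:10
Multiply second ratio by 10: b:c = 10:100
Now b = 10 in both, so a:b:c = 7:10:100
Therefore a:c = 7:100
Simplify by GCD: a:c = 7:100

7:100


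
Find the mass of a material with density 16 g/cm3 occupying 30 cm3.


Using mass = density * volume
Density = 16 g/cm3
Volume = 30 cm3
Mass = 16 * 30
= 480 g

480


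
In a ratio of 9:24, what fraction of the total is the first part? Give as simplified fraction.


Total parts = 9 + 24 = 33
First part fraction = 9/33
Simplify: 9/33 = 3/11

3/11


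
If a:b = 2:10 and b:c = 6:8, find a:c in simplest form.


Given a:b = 2:10 and b:c = 6:8
Make b consistent. Multiply first ratio by 6: a:b = 12:60
Multiply second ratio by 10: b:c = 60:80
Now b = 60 in both, so a:b:c = 12:60:80
Therefore a:c = 12:80
Simplify by GCD: a:c = 3:20

3:20


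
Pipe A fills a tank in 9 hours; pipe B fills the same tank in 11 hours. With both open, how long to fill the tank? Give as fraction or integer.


Rate of A = 1/9 job per hour
Rate of B = 1/11 job per hour
Combined rate = 1/9 + 1/11
Find common denominator: (11 + 9)/(9*11) = 20/99
Combined rate = 20/99 job per hour
Time together = 1 / (20/99) = 99/20 hours

99/20


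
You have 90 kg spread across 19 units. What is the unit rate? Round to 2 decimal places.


Total kg = 90
Number of units = 19
Unit rate = 90 / 19
= 4.74 kg per unit

4.74


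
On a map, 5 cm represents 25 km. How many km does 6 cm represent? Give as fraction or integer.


Map scale: 5 cm = 25 km
Measured distance on map = 6 cm
Set up proportion: 6 * 25 / 5
= 150 / 5
= 30 km

30


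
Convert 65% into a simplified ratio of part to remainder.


Part = 65%, Remainder = 35%
Ratio = 65:35
GCD(65, 35) = 5
Simplify: 13:7 = 13:7

13:7


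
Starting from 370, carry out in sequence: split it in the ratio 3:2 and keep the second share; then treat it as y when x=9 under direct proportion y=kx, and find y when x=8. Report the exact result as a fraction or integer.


Start with 370.
Step 1: Split 3:2, second share = 370 * 2/5 = 148
Step 2: Direct prop: k = (148)/9; new y = k*8 = 148*8/9 = 1184/9
Final result = 1184/9

1184/9


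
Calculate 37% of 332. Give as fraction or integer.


Compute 37% of 332
Convert percentage: 37% = 37/100
Multiply: 332 * 37/100
= 12284/100
= 3071/25

3071/25


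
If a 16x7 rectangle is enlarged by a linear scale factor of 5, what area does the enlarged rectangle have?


Original dimensions: 16 x 7
Enlargement factor = 5
New width = 16 * 5 = 80
New height = 7 * 5 = 35
New area = 80 * 35 = 2800

2800


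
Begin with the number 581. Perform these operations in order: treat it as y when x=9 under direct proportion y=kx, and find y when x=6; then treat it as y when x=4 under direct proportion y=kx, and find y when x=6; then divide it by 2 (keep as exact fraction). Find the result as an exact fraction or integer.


Start with 581.
Step 1: Direct prop: k = (581)/9; new y = k*6 = 581*6/9 = 1162/3
Step 2: Direct prop: k = (1162/3)/4; new y = k*6 = 1162/3*6/4 = 581
Step 3: Divide by 2: 581 / 2 = 581/2
Final result = 581/2

581/2


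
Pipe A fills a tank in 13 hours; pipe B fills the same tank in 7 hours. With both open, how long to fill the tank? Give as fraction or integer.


Rate of A = 1/13 job per hour
Rate of B = 1/7 job per hour
Combined rate = 1/13 + 1/7
Find common denominator: (7 + 13)/(13*7) = 20/91
Combined rate = 20/91 job per hour
Time together = 1 / (20/91) = 91/20 hours

91/20


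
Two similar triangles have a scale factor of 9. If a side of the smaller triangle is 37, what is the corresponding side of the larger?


Similar triangles have proportional sides
Scale factor = 9
Smaller side = 37
Corresponding larger side = 37 * 9
= 333

333


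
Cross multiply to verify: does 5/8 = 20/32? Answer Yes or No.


Cross multiply to check 5/8 = 20/32
Left cross product: 5 * 32 = 160
Right cross product: 8 * 20 = 160
160 = 160
Equal, so proportions match => Yes

Yes


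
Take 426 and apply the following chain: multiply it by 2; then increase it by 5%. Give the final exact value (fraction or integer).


Start with 426.
Step 1: Multiply by 2: 426 * 2 = 852
Step 2: Increase by 5%: 852 * 105/100 = 4473/5
Final result = 4473/5

4473/5


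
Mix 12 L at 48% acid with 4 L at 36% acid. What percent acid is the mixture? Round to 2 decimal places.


Solute in mixture 1 = 48% of 12 L = 12*48/100 = 144/25 L
Solute in mixture 2 = 36% of 4 L = 4*36/100 = 36/25 L
Total solute = 144/25 + 36/25 = 36/5 L
Total volume = 12 + 4 = 16 L
Final concentration = 36/5/16 * 100 = 45.00%

45.00


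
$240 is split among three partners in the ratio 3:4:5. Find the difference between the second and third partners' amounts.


Total parts = 3 + 4 + 5 = 12
Value per part = 240 / 12 = 20
Shares: 3*20=60, 4*20=80, 5*20=100
Second share = 80, third share = 100
Difference = |80 - 100| = 20

20


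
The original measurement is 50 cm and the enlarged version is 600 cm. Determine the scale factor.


Original length = 50 cm
Scaled length = 600 cm
Scale factor = 600 / 50
= 12

12


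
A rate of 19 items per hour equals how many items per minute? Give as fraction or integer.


Converting from per hour to per minute
Rate = 19 items per hour
Divide by 60: 19/60
= 19/60 items per minute

19/60


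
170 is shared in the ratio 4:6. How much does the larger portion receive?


Total parts = 4 + 6 = 10
Value per part = 170 / 10 = 17
First share = 4 * 17 = 68
Second share = 6 * 17 = 102
Larger share = 102

102


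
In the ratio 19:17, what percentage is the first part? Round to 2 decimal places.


Total parts = 19 + 17 = 36
First part fraction = 19/36
Percentage = (19/36) * 100
= 0.527778 * 100
= 52.78%

52.78


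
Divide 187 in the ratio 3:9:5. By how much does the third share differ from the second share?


Total parts = 3 + 9 + 5 = 17
Value per part = 187 / 17 = 11
Shares: 3*11=33, 9*11=99, 5*11=55
Third share = 55, second share = 99
Difference = |55 - 99| = 44

44


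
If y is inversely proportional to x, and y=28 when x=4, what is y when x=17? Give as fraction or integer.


Inverse proportion: y = k/x
Find k: k = 4 * 28 = 112
Compute y at x=17: y = 112/17
y = 112/17

112/17


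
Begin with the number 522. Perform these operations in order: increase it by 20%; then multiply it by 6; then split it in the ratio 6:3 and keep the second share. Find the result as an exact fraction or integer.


Start with 522.
Step 1: Increase by 20%: 522 * 120/100 = 3132/5
Step 2: Multiply by 6: 3132/5 * 6 = 18792/5
Step 3: Split 6:3, second share = 18792/5 * 3/9 = 6264/5
Final result = 6264/5

6264/5


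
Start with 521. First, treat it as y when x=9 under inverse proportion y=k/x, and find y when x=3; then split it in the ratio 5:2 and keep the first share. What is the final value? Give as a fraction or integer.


Start with 521.
Step 1: Inverse prop: k = (521)*9; new y = k/3 = 521*9/3 = 1563
Step 2: Split 5:2, first share = 1563 * 5/7 = 7815/7
Final result = 7815/7

7815/7


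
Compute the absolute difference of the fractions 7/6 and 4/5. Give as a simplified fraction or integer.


Simplify: 7/6 = 7/6 and 4/5 = 4/5
Find common denominator: LCD = 30
Convert: 35/30 and 24/30
Difference = |35 - 24|/30 = 11/30
Simplified = 11/30

11/30


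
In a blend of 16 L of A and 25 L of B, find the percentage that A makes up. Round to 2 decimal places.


Volume of A = 16 L
Volume of B = 25 L
Total volume = 16 + 25 = 41 L
Percentage of A = (16/41) * 100
= 39.02%

39.02


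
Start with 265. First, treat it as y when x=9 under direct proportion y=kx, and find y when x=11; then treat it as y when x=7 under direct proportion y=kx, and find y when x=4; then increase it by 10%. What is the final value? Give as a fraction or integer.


Start with 265.
Step 1: Direct prop: k = (265)/9; new y = k*11 = 265*11/9 = 2915/9
Step 2: Direct prop: k = (2915/9)/7; new y = k*4 = 2915/9*4/7 = 11660/63
Step 3: Increase by 10%: 11660/63 * 110/100 = 12826/63
Final result = 12826/63

12826/63


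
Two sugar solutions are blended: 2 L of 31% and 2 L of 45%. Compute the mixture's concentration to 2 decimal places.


Solute in mixture 1 = 31% of 2 L = 2*31/100 = 31/50 L
Solute in mixture 2 = 45% of 2 L = 2*45/100 = 9/10 L
Total solute = 31/50 + 9/10 = 38/25 L
Total volume = 2 + 2 = 4 L
Final concentration = 38/25/4 * 100 = 38.00%

38.00


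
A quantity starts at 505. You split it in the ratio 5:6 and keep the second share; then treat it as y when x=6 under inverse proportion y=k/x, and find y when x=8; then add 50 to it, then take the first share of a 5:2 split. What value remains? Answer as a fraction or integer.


Start with 505.
Step 1: Split 5:6, second share = 505 * 6/11 = 3030/11
Step 2: Inverse prop: k = (3030/11)*6; new y = k/8 = 3030/11*6/8 = 4545/22
Step 3: Add 50: 4545/22+50=5645/22; split 5:2 first = 5645/22*5/7 = 28225/154
Final result = 28225/154

28225/154


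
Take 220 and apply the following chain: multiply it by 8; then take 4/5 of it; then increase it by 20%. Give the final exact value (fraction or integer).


Start with 220.
Step 1: Multiply by 8: 220 * 8 = 1760
Step 2: Take 4/5: 1760 * 4/5 = 1408
Step 3: Increase by 20%: 1408 * 120/100 = 8448/5
Final result = 8448/5

8448/5


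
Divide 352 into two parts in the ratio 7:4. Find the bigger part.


Total parts = 7 + 4 = 11
Value per part = 352 / 11 = 32
First share = 7 * 32 = 224
Second share = 4 * 32 = 128
Larger share = 224

224


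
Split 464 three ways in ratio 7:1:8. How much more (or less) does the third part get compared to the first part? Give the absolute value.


Total parts = 7 + 1 + 8 = 16
Value per part = 464 / 16 = 29
Shares: 7*29=203, 1*29=29, 8*29=232
Third share = 232, first share = 203
Difference = |232 - 203| = 29

29


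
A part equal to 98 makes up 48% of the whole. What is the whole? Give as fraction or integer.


Given: 98 is 48% of the whole
Set up: 98 = 48/100 * whole
whole = 98 * 100 / 48
whole = 9800 / 48
whole = 1225/6

1225/6


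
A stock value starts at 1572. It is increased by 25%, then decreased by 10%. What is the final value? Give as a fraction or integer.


Start: 1572
Step 1: increase by 25% => multiply by 125/100
  1572 * 125/100 = 1965
Step 2: decrease by 10% => multiply by 90/100
  1965 * 90/100 = 3537/2
Final value = 3537/2

3537/2


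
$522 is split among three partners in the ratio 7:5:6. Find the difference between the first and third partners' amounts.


Total parts = 7 + 5 + 6 = 18
Value per part = 522 / 18 = 29
Shares: 7*29=203, 5*29=145, 6*29=174
First share = 203, third share = 174
Difference = |203 - 174| = 29

29


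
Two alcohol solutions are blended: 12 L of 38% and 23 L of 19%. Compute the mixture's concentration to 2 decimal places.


Solute in mixture 1 = 38% of 12 L = 12*38/100 = 114/25 L
Solute in mixture 2 = 19% of 23 L = 23*19/100 = 437/100 L
Total solute = 114/25 + 437/100 = 893/100 L
Total volume = 12 + 23 = 35 L
Final concentration = 893/100/35 * 100 = 25.51%

25.51


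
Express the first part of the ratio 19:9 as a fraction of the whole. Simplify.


Total parts = 19 + 9 = 28
First part fraction = 19/28
Simplify: 19/28 = 19/28

19/28


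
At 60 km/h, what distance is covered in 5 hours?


Using distance = speed * time
Speed = 60 km/h
Time = 5 hours
Distance = 60 * 5
= 300 km

300


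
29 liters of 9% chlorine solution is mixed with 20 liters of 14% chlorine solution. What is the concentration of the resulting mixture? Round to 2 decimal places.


Solute in mixture 1 = 9% of 29 L = 29*9/100 = 261/100 L
Solute in mixture 2 = 14% of 20 L = 20*14/100 = 14/5 L
Total solute = 261/100 + 14/5 = 541/100 L
Total volume = 29 + 20 = 49 L
Final concentration = 541/100/49 * 100 = 11.04%

11.04


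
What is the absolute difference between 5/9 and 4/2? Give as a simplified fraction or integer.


Simplify: 5/9 = 5/9 and 4/2 = 2
Find common denominator: LCD = 9
Convert: 5/9 and 18/9
Difference = |5 - 18|/9 = 13/9
Simplified = 13/9

13/9


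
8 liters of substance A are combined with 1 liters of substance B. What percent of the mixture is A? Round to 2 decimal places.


Volume of A = 8 L
Volume of B = 1 L
Total volume = 8 + 1 = 9 L
Percentage of A = (8/9) * 100
= 88.89%

88.89


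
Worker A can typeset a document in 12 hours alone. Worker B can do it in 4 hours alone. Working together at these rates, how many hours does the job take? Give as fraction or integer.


Rate of A = 1/12 job per hour
Rate of B = 1/4 job per hour
Combined rate = 1/12 + 1/4
Find common denominator: (4 + 12)/(12*4) = 16/48
Combined rate = 1/3 job per hour
Time together = 1 / (1/3) = 3 hours

3


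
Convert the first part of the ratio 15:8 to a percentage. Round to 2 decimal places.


Total parts = 15 + 8 = 23
First part fraction = 15/23
Percentage = (15/23) * 100
= 0.652174 * 100
= 65.22%

65.22


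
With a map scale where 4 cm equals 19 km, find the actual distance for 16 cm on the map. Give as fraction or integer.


Map scale: 4 cm = 19 km
Measured distance on map = 16 cm
Set up proportion: 16 * 19 / 4
= 304 / 4
= 76 km

76


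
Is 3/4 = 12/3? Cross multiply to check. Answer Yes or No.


Cross multiply to check 3/4 = 12/3
Left cross product: 3 * 3 = 9
Right cross product: 4 * 12 = 48
9 != 48
Not equal, so proportions differ => No

No


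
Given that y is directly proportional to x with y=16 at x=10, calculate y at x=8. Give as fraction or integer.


Direct proportion: y = kx
Find k: k = 16/10 = 8/5
Compute y at x=8: y = 8/5 * 8
y = 64/5

64/5


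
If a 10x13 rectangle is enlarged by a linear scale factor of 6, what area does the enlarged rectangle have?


Original dimensions: 10 x 13
Enlargement factor = 6
New width = 10 * 6 = 60
New height = 13 * 6 = 78
New area = 60 * 78 = 4680

4680


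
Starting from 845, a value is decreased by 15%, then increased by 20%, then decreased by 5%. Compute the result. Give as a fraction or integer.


Start: 845
Step 1: decrease by 15% => multiply by 85/100
  845 * 85/100 = 2873/4
Step 2: increase by 20% => multiply by 120/100
  2873/4 * 120/100 = 8619/10
Step 3: decrease by 5% => multiply by 95/100
  8619/10 * 95/100 = 163761/200
Final value = 163761/200

163761/200


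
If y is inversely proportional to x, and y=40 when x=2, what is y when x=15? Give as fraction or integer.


Inverse proportion: y = k/x
Find k: k = 2 * 40 = 80
Compute y at x=15: y = 80/15
y = 16/3

16/3


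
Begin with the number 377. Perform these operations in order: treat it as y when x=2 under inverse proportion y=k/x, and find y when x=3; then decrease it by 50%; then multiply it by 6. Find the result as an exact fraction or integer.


Start with 377.
Step 1: Inverse prop: k = (377)*2; new y = k/3 = 377*2/3 = 754/3
Step 2: Decrease by 50%: 754/3 * 50/100 = 377/3
Step 3: Multiply by 6: 377/3 * 6 = 754
Final result = 754

754


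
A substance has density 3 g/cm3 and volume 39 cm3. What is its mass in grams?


Using mass = density * volume
Density = 3 g/cm3
Volume = 39 cm3
Mass = 3 * 39
= 117 g

117


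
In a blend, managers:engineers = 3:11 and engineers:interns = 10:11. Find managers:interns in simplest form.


Given a:b = 3:11 and b:c = 10:11
Make b consistent. Multiply first ratio by 10: a:b = 30:110
Multiply second ratio by 11: b:c = 110:121
Now b = 110 in both, so a:b:c = 30:110:121
Therefore a:c = 30:121
Simplify by GCD: a:c = 30:121

30:121


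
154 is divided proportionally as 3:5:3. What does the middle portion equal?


Ratio = 3:5:3
Total parts = 3 + 5 + 3 = 11
Value per part = 154 / 11 = 14
First share = 3 * 14 = 42
Middle share = 5 * 14 = 70
Third share = 3 * 14 = 42

70


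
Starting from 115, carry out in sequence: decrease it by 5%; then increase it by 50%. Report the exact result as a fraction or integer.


Start with 115.
Step 1: Decrease by 5%: 115 * 95/100 = 437/4
Step 2: Increase by 50%: 437/4 * 150/100 = 1311/8
Final result = 1311/8

1311/8


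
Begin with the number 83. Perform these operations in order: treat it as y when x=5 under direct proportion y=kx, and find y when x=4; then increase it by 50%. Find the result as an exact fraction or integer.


Start with 83.
Step 1: Direct prop: k = (83)/5; new y = k*4 = 83*4/5 = 332/5
Step 2: Increase by 50%: 332/5 * 150/100 = 498/5
Final result = 498/5

498/5


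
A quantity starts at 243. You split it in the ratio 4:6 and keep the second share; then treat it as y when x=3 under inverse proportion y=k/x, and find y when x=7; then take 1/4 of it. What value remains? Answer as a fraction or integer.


Start with 243.
Step 1: Split 4:6, second share = 243 * 6/10 = 729/5
Step 2: Inverse prop: k = (729/5)*3; new y = k/7 = 729/5*3/7 = 2187/35
Step 3: Take 1/4: 2187/35 * 1/4 = 2187/140
Final result = 2187/140

2187/140


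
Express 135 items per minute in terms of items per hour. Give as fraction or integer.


Converting from per minute to per hour
Rate = 135 items per minute
Multiply by 60: 135 * 60
= 8100 items per hour

8100


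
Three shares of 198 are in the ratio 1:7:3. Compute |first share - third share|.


Total parts = 1 + 7 + 3 = 11
Value per part = 198 / 11 = 18
Shares: 1*18=18, 7*18=126, 3*18=54
First share = 18, third share = 54
Difference = |18 - 54| = 36

36


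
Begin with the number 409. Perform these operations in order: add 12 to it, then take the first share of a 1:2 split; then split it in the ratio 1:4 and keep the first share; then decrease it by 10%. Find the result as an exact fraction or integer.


Start with 409.
Step 1: Add 12: 409+12=421; split 1:2 first = 421*1/3 = 421/3
Step 2: Split 1:4, first share = 421/3 * 1/5 = 421/15
Step 3: Decrease by 10%: 421/15 * 90/100 = 1263/50
Final result = 1263/50

1263/50


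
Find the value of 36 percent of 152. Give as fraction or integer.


Compute 36% of 152
Convert percentage: 36% = 36/100
Multiply: 152 * 36/100
= 5472/100
= 1368/25

1368/25


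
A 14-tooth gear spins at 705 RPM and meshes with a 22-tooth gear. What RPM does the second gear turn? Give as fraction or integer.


Gear ratio: teeth_A * RPM_A = teeth_B * RPM_B
14 * 705 = 22 * RPM_B
9870 = 22 * RPM_B
RPM_B = 9870 / 22
RPM_B = 4935/11

4935/11


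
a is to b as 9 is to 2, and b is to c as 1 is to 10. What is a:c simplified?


Given a:b = 9:2 and b:c = 1:10
Make b consistent. Multiply first ratio by 1: a:b = 9:2
Multiply second ratio by 2: b:c = 2:20
Now b = 2 in both, so a:b:c = 9:2:20
Therefore a:c = 9:20
Simplify by GCD: a:c = 9:20

9:20


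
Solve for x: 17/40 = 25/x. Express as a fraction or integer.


Setting up: 17/40 = 25/x
Cross multiply: 17 * x = 40 * 25
17x = 1000
x = 1000/17
x = 1000/17

1000/17


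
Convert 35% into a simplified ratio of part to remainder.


Part = 35%, Remainder = 65%
Ratio = 35:65
GCD(35, 65) = 5
Simplify: 7:13 = 7:13

7:13


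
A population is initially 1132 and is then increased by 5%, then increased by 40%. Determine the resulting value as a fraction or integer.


Start: 1132
Step 1: increase by 5% => multiply by 105/100
  1132 * 105/100 = 5943/5
Step 2: increase by 40% => multiply by 140/100
  5943/5 * 140/100 = 41601/25
Final value = 41601/25

41601/25


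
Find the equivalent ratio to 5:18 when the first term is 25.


Original ratio: 5:18
First term target: 25
Scale factor = 25 / 5 = 5
Multiply second term: 18 * 5 = 90
Equivalent ratio = 25:90

25:90


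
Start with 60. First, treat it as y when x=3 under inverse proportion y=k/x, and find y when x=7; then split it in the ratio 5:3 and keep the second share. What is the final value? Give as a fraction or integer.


Start with 60.
Step 1: Inverse prop: k = (60)*3; new y = k/7 = 60*3/7 = 180/7
Step 2: Split 5:3, second share = 180/7 * 3/8 = 135/14
Final result = 135/14

135/14


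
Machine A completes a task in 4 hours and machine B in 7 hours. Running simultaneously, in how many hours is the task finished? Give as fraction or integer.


Rate of A = 1/4 job per hour
Rate of B = 1/7 job per hour
Combined rate = 1/4 + 1/7
Find common denominator: (7 + 4)/(4*7) = 11/28
Combined rate = 11/28 job per hour
Time together = 1 / (11/28) = 28/11 hours

28/11


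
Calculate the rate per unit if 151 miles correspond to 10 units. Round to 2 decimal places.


Total miles = 151
Number of units = 10
Unit rate = 151 / 10
= 15.10 miles per unit

15.10


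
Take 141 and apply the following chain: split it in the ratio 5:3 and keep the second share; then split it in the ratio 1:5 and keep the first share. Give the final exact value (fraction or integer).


Start with 141.
Step 1: Split 5:3, second share = 141 * 3/8 = 423/8
Step 2: Split 1:5, first share = 423/8 * 1/6 = 141/16
Final result = 141/16

141/16


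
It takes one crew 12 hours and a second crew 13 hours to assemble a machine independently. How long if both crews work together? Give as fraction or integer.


Rate of A = 1/12 job per hour
Rate of B = 1/13 job per hour
Combined rate = 1/12 + 1/13
Find common denominator: (13 + 12)/(12*13) = 25/156
Combined rate = 25/156 job per hour
Time together = 1 / (25/156) = 156/25 hours

156/25


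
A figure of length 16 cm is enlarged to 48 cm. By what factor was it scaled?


Original length = 16 cm
Scaled length = 48 cm
Scale factor = 48 / 16
= 3

3


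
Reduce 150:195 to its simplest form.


Find GCD(150, 195)
GCD = 15
Divide both by 15: 150/15 = 10, 195/15 = 13
Simplified ratio = 10:13

10:13


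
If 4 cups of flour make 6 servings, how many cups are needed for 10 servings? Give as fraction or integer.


Original: 4 cups for 6 servings
Target servings = 10
Scaling factor = 10/6
New amount = 4 * 10/6
= 40/6
= 20/3 cups

20/3


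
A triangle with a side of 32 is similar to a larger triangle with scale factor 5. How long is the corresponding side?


Similar triangles have proportional sides
Scale factor = 5
Smaller side = 32
Corresponding larger side = 32 * 5
= 160

160


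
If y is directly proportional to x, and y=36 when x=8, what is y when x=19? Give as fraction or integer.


Direct proportion: y = kx
Find k: k = 36/8 = 9/2
Compute y at x=19: y = 9/2 * 19
y = 171/2

171/2


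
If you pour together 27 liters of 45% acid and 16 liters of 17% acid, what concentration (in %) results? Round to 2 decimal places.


Solute in mixture 1 = 45% of 27 L = 27*45/100 = 243/20 L
Solute in mixture 2 = 17% of 16 L = 16*17/100 = 68/25 L
Total solute = 243/20 + 68/25 = 1487/100 L
Total volume = 27 + 16 = 43 L
Final concentration = 1487/100/43 * 100 = 34.58%

34.58


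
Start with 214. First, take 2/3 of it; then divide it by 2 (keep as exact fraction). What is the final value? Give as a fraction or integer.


Start with 214.
Step 1: Take 2/3: 214 * 2/3 = 428/3
Step 2: Divide by 2: 428/3 / 2 = 214/3
Final result = 214/3

214/3


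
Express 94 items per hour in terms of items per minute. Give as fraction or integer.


Converting from per hour to per minute
Rate = 94 items per hour
Divide by 60: 94/60
= 47/30 items per minute

47/30


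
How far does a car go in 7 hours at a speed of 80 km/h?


Using distance = speed * time
Speed = 80 km/h
Time = 7 hours
Distance = 80 * 7
= 560 km

560


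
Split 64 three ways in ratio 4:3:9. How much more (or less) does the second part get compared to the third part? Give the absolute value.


Total parts = 4 + 3 + 9 = 16
Value per part = 64 / 16 = 4
Shares: 4*4=16, 3*4=12, 9*4=36
Second share = 12, third share = 36
Difference = |12 - 36| = 24

24


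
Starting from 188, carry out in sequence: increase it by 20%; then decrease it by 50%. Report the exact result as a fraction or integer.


Start with 188.
Step 1: Increase by 20%: 188 * 120/100 = 1128/5
Step 2: Decrease by 50%: 1128/5 * 50/100 = 564/5
Final result = 564/5

564/5


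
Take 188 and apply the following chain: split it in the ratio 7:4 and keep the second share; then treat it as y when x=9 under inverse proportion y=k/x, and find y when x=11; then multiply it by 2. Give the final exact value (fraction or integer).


Start with 188.
Step 1: Split 7:4, second share = 188 * 4/11 = 752/11
Step 2: Inverse prop: k = (752/11)*9; new y = k/11 = 752/11*9/11 = 6768/121
Step 3: Multiply by 2: 6768/121 * 2 = 13536/121
Final result = 13536/121

13536/121


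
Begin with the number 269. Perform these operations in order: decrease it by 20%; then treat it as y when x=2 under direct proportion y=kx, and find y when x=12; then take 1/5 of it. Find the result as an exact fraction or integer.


Start with 269.
Step 1: Decrease by 20%: 269 * 80/100 = 1076/5
Step 2: Direct prop: k = (1076/5)/2; new y = k*12 = 1076/5*12/2 = 6456/5
Step 3: Take 1/5: 6456/5 * 1/5 = 6456/25
Final result = 6456/25

6456/25


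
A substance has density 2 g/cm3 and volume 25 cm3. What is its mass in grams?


Using mass = density * volume
Density = 2 g/cm3
Volume = 25 cm3
Mass = 2 * 25
= 50 g

50


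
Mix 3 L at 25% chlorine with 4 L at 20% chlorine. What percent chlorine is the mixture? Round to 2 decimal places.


Solute in mixture 1 = 25% of 3 L = 3*25/100 = 3/4 L
Solute in mixture 2 = 20% of 4 L = 4*20/100 = 4/5 L
Total solute = 3/4 + 4/5 = 31/20 L
Total volume = 3 + 4 = 7 L
Final concentration = 31/20/7 * 100 = 22.14%

22.14


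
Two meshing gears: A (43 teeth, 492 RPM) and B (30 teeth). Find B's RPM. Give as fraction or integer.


Gear ratio: teeth_A * RPM_A = teeth_B * RPM_B
43 * 492 = 30 * RPM_B
21156 = 30 * RPM_B
RPM_B = 21156 / 30
RPM_B = 3526/5

3526/5


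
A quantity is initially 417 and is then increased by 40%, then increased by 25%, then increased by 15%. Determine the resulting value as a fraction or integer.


Start: 417
Step 1: increase by 40% => multiply by 140/100
  417 * 140/100 = 2919/5
Step 2: increase by 25% => multiply by 125/100
  2919/5 * 125/100 = 2919/4
Step 3: increase by 15% => multiply by 115/100
  2919/4 * 115/100 = 67137/80
Final value = 67137/80

67137/80


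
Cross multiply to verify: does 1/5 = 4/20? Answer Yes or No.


Cross multiply to check 1/5 = 4/20
Left cross product: 1 * 20 = 20
Right cross product: 5 * 4 = 20
20 = 20
Equal, so proportions match => Yes

Yes


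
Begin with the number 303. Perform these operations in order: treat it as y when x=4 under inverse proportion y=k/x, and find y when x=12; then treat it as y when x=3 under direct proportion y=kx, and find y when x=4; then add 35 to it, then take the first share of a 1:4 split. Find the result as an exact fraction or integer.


Start with 303.
Step 1: Inverse prop: k = (303)*4; new y = k/12 = 303*4/12 = 101
Step 2: Direct prop: k = (101)/3; new y = k*4 = 101*4/3 = 404/3
Step 3: Add 35: 404/3+35=509/3; split 1:4 first = 509/3*1/5 = 509/15
Final result = 509/15

509/15


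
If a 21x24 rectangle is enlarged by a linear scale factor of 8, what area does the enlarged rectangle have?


Original dimensions: 21 x 24
Enlargement factor = 8
New width = 21 * 8 = 168
New height = 24 * 8 = 192
New area = 168 * 192 = 32256

32256


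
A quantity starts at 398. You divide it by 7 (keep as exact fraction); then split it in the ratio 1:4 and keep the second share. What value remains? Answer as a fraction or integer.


Start with 398.
Step 1: Divide by 7: 398 / 7 = 398/7
Step 2: Split 1:4, second share = 398/7 * 4/5 = 1592/35
Final result = 1592/35

1592/35


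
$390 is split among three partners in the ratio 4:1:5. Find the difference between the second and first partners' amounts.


Total parts = 4 + 1 + 5 = 10
Value per part = 390 / 10 = 39
Shares: 4*39=156, 1*39=39, 5*39=195
Second share = 39, first share = 156
Difference = |39 - 156| = 117

117


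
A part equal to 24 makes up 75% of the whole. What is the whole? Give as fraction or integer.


Given: 24 is 75% of the whole
Set up: 24 = 75/100 * whole
whole = 24 * 100 / 75
whole = 2400 / 75
whole = 32

32


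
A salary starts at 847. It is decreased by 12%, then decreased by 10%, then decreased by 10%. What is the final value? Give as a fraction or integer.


Start: 847
Step 1: decrease by 12% => multiply by 88/100
  847 * 88/100 = 18634/25
Step 2: decrease by 10% => multiply by 90/100
  18634/25 * 90/100 = 83853/125
Step 3: decrease by 10% => multiply by 90/100
  83853/125 * 90/100 = 754677/1250
Final value = 754677/1250

754677/1250


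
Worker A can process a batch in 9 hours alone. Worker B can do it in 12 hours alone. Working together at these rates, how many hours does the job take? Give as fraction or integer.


Rate of A = 1/9 job per hour
Rate of B = 1/12 job per hour
Combined rate = 1/9 + 1/12
Find common denominator: (12 + 9)/(9*12) = 21/108
Combined rate = 7/36 job per hour
Time together = 1 / (7/36) = 36/7 hours

36/7


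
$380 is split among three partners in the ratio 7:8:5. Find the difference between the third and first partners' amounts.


Total parts = 7 + 8 + 5 = 20
Value per part = 380 / 20 = 19
Shares: 7*19=133, 8*19=152, 5*19=95
Third share = 95, first share = 133
Difference = |95 - 133| = 38

38


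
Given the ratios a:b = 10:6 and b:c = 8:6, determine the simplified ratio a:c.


Given a:b = 10:6 and b:c = 8:6
Make b consistent. Multiply first ratio by 8: a:b = 80:48
Multiply second ratio by 6: b:c = 48:36
Now b = 48 in both, so a:b:c = 80:48:36
Therefore a:c = 80:36
Simplify by GCD: a:c = 20:9

20:9


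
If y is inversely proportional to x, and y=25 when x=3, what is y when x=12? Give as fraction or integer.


Inverse proportion: y = k/x
Find k: k = 3 * 25 = 75
Compute y at x=12: y = 75/12
y = 25/4

25/4


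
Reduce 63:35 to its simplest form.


Find GCD(63, 35)
GCD = 7
Divide both by 7: 63/7 = 9, 35/7 = 5
Simplified ratio = 9:5

9:5


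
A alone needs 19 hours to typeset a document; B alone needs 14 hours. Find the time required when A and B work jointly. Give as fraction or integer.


Rate of A = 1/19 job per hour
Rate of B = 1/14 job per hour
Combined rate = 1/19 + 1/14
Find common denominator: (14 + 19)/(19*14) = 33/266
Combined rate = 33/266 job per hour
Time together = 1 / (33/266) = 266/33 hours

266/33


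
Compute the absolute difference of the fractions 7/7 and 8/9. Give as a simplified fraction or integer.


Simplify: 7/7 = 1 and 8/9 = 8/9
Find common denominator: LCD = 9
Convert: 9/9 and 8/9
Difference = |9 - 8|/9 = 1/9
Simplified = 1/9

1/9


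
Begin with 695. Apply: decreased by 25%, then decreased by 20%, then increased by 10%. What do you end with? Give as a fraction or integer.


Start: 695
Step 1: decrease by 25% => multiply by 75/100
  695 * 75/100 = 2085/4
Step 2: decrease by 20% => multiply by 80/100
  2085/4 * 80/100 = 417
Step 3: increase by 10% => multiply by 110/100
  417 * 110/100 = 4587/10
Final value = 4587/10

4587/10


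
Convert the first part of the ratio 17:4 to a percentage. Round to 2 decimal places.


Total parts = 17 + 4 = 21
First part fraction = 17/21
Percentage = (17/21) * 100
= 0.809524 * 100
= 80.95%

80.95


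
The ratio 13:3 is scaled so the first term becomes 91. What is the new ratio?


Original ratio: 13:3
First term target: 91
Scale factor = 91 / 13 = 7
Multiply second term: 3 * 7 = 21
Equivalent ratio = 91:21

91:21


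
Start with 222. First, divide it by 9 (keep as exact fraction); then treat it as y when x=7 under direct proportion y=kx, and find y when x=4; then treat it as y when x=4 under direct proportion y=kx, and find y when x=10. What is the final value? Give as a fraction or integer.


Start with 222.
Step 1: Divide by 9: 222 / 9 = 74/3
Step 2: Direct prop: k = (74/3)/7; new y = k*4 = 74/3*4/7 = 296/21
Step 3: Direct prop: k = (296/21)/4; new y = k*10 = 296/21*10/4 = 740/21
Final result = 740/21

740/21


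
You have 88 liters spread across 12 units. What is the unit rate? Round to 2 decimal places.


Total liters = 88
Number of units = 12
Unit rate = 88 / 12
= 7.33 liters per unit

7.33


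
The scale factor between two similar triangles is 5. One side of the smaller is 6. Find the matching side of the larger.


Similar triangles have proportional sides
Scale factor = 5
Smaller side = 6
Corresponding larger side = 6 * 5
= 30

30


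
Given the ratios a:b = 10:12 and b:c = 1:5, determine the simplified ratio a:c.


Given a:b = 10:12 and b:c = 1:5
Make b consistent. Multiply first ratio by 1: a:b = 10:12
Multiply second ratio by 12: b:c = 12:60
Now b = 12 in both, so a:b:c = 10:12:60
Therefore a:c = 10:60
Simplify by GCD: a:c = 1:6

1:6


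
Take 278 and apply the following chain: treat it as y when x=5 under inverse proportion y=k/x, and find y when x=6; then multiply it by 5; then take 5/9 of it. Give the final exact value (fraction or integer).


Start with 278.
Step 1: Inverse prop: k = (278)*5; new y = k/6 = 278*5/6 = 695/3
Step 2: Multiply by 5: 695/3 * 5 = 3475/3
Step 3: Take 5/9: 3475/3 * 5/9 = 17375/27
Final result = 17375/27

17375/27


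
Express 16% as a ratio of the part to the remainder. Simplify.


Part = 16%, Remainder = 84%
Ratio = 16:84
GCD(16, 84) = 4
Simplify: 4:21 = 4:21

4:21


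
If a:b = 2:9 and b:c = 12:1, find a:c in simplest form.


Given a:b = 2:9 and b:c = 12:1
Make b consistent. Multiply first ratio by 12: a:b = 24:108
Multiply second ratio by 9: b:c = 108:9
Now b = 108 in both, so a:b:c = 24:108:9
Therefore a:c = 24:9
Simplify by GCD: a:c = 8:3

8:3


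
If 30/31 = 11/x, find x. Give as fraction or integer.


Setting up: 30/31 = 11/x
Cross multiply: 30 * x = 31 * 11
30x = 341
x = 341/30
x = 341/30

341/30


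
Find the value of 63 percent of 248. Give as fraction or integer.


Compute 63% of 248
Convert percentage: 63% = 63/100
Multiply: 248 * 63/100
= 15624/100
= 3906/25

3906/25


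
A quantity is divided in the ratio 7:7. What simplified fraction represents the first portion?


Total parts = 7 + 7 = 14
First part fraction = 7/14
Simplify: 7/14 = 1/2

1/2


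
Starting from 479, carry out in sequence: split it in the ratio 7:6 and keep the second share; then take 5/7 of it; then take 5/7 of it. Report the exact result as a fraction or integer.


Start with 479.
Step 1: Split 7:6, second share = 479 * 6/13 = 2874/13
Step 2: Take 5/7: 2874/13 * 5/7 = 14370/91
Step 3: Take 5/7: 14370/91 * 5/7 = 71850/637
Final result = 71850/637

71850/637


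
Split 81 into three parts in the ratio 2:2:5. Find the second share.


Ratio = 2:2:5
Total parts = 2 + 2 + 5 = 9
Value per part = 81 / 9 = 9
First share = 2 * 9 = 18
Middle share = 2 * 9 = 18
Third share = 5 * 9 = 45

18


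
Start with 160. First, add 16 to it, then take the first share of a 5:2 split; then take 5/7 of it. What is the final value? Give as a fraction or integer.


Start with 160.
Step 1: Add 16: 160+16=176; split 5:2 first = 176*5/7 = 880/7
Step 2: Take 5/7: 880/7 * 5/7 = 4400/49
Final result = 4400/49

4400/49


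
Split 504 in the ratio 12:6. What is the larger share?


Total parts = 12 + 6 = 18
Value per part = 504 / 18 = 28
First share = 12 * 28 = 336
Second share = 6 * 28 = 168
Larger share = 336

336


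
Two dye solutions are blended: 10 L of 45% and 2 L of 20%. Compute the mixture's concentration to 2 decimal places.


Solute in mixture 1 = 45% of 10 L = 10*45/100 = 9/2 L
Solute in mixture 2 = 20% of 2 L = 2*20/100 = 2/5 L
Total solute = 9/2 + 2/5 = 49/10 L
Total volume = 10 + 2 = 12 L
Final concentration = 49/10/12 * 100 = 40.83%

40.83


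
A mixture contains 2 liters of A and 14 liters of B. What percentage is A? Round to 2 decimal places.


Volume of A = 2 L
Volume of B = 14 L
Total volume = 2 + 14 = 16 L
Percentage of A = (2/16) * 100
= 12.50%

12.50


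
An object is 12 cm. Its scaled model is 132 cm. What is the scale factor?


Original length = 12 cm
Scaled length = 132 cm
Scale factor = 132 / 12
= 11

11


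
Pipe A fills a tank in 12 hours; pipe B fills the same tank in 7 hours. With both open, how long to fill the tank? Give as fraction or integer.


Rate of A = 1/12 job per hour
Rate of B = 1/7 job per hour
Combined rate = 1/12 + 1/7
Find common denominator: (7 + 12)/(12*7) = 19/84
Combined rate = 19/84 job per hour
Time together = 1 / (19/84) = 84/19 hours

84/19


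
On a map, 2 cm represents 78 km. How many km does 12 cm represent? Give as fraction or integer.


Map scale: 2 cm = 78 km
Measured distance on map = 12 cm
Set up proportion: 12 * 78 / 2
= 936 / 2
= 468 km

468


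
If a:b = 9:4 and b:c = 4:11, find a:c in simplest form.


Given a:b = 9:4 and b:c = 4:11
Make b consistent. Multiply first ratio by 4: a:b = 36:16
Multiply second ratio by 4: b:c = 16:44
Now b = 16 in both, so a:b:c = 36:16:44
Therefore a:c = 36:44
Simplify by GCD: a:c = 9:11

9:11


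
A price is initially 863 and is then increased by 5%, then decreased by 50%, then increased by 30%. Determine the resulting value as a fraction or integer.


Start: 863
Step 1: increase by 5% => multiply by 105/100
  863 * 105/100 = 18123/20
Step 2: decrease by 50% => multiply by 50/100
  18123/20 * 50/100 = 18123/40
Step 3: increase by 30% => multiply by 130/100
  18123/40 * 130/100 = 235599/400
Final value = 235599/400

235599/400


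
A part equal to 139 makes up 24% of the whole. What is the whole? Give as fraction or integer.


Given: 139 is 24% of the whole
Set up: 139 = 24/100 * whole
whole = 139 * 100 / 24
whole = 13900 / 24
whole = 3475/6

3475/6
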